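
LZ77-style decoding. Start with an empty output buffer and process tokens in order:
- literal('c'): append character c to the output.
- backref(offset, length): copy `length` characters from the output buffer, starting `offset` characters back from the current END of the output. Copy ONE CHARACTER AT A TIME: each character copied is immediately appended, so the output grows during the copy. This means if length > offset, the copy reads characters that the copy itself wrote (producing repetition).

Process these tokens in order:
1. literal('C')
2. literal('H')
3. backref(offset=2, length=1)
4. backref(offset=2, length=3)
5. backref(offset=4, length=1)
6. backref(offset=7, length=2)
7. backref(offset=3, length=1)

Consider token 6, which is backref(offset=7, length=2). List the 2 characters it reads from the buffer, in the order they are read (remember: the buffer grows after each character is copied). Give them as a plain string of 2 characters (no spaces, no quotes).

Answer: CH

Derivation:
Token 1: literal('C'). Output: "C"
Token 2: literal('H'). Output: "CH"
Token 3: backref(off=2, len=1). Copied 'C' from pos 0. Output: "CHC"
Token 4: backref(off=2, len=3) (overlapping!). Copied 'HCH' from pos 1. Output: "CHCHCH"
Token 5: backref(off=4, len=1). Copied 'C' from pos 2. Output: "CHCHCHC"
Token 6: backref(off=7, len=2). Buffer before: "CHCHCHC" (len 7)
  byte 1: read out[0]='C', append. Buffer now: "CHCHCHCC"
  byte 2: read out[1]='H', append. Buffer now: "CHCHCHCCH"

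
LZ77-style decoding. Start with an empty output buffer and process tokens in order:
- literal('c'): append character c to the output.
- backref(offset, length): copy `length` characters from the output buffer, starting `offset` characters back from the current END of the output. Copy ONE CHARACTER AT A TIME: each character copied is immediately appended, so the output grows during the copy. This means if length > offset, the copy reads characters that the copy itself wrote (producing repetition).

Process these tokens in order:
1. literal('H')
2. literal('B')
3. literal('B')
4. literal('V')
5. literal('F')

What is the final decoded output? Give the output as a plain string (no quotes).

Token 1: literal('H'). Output: "H"
Token 2: literal('B'). Output: "HB"
Token 3: literal('B'). Output: "HBB"
Token 4: literal('V'). Output: "HBBV"
Token 5: literal('F'). Output: "HBBVF"

Answer: HBBVF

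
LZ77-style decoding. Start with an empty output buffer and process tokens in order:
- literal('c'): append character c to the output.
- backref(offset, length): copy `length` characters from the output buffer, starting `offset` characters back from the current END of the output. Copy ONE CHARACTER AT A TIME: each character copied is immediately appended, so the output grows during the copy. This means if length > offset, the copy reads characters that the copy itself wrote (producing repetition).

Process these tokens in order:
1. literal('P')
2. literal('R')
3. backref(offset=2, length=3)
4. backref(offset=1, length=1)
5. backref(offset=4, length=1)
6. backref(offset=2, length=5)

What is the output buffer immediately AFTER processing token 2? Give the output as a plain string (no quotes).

Token 1: literal('P'). Output: "P"
Token 2: literal('R'). Output: "PR"

Answer: PR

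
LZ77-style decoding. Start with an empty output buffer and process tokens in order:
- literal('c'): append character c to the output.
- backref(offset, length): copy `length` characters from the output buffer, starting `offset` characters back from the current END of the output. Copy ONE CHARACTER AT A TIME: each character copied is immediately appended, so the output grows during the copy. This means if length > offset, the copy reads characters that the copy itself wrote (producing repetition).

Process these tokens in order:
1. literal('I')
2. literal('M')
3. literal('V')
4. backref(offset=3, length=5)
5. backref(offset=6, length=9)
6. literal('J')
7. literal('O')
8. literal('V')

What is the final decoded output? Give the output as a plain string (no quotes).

Token 1: literal('I'). Output: "I"
Token 2: literal('M'). Output: "IM"
Token 3: literal('V'). Output: "IMV"
Token 4: backref(off=3, len=5) (overlapping!). Copied 'IMVIM' from pos 0. Output: "IMVIMVIM"
Token 5: backref(off=6, len=9) (overlapping!). Copied 'VIMVIMVIM' from pos 2. Output: "IMVIMVIMVIMVIMVIM"
Token 6: literal('J'). Output: "IMVIMVIMVIMVIMVIMJ"
Token 7: literal('O'). Output: "IMVIMVIMVIMVIMVIMJO"
Token 8: literal('V'). Output: "IMVIMVIMVIMVIMVIMJOV"

Answer: IMVIMVIMVIMVIMVIMJOV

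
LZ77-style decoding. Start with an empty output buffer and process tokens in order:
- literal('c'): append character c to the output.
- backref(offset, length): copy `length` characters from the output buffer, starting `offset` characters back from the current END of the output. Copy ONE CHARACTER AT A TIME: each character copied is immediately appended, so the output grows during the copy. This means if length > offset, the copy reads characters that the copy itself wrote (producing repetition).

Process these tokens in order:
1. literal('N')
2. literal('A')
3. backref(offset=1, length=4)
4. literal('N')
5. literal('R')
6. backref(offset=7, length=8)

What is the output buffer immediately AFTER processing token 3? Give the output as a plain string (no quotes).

Token 1: literal('N'). Output: "N"
Token 2: literal('A'). Output: "NA"
Token 3: backref(off=1, len=4) (overlapping!). Copied 'AAAA' from pos 1. Output: "NAAAAA"

Answer: NAAAAA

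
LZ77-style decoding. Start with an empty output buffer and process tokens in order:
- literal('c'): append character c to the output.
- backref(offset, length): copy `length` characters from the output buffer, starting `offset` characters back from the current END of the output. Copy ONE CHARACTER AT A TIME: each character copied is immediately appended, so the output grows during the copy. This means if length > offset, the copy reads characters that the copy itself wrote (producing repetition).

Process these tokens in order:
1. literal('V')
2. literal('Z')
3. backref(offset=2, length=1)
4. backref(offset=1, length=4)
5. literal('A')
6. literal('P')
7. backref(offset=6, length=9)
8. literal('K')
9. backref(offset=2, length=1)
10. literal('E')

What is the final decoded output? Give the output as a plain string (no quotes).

Answer: VZVVVVVAPVVVVAPVVVKVE

Derivation:
Token 1: literal('V'). Output: "V"
Token 2: literal('Z'). Output: "VZ"
Token 3: backref(off=2, len=1). Copied 'V' from pos 0. Output: "VZV"
Token 4: backref(off=1, len=4) (overlapping!). Copied 'VVVV' from pos 2. Output: "VZVVVVV"
Token 5: literal('A'). Output: "VZVVVVVA"
Token 6: literal('P'). Output: "VZVVVVVAP"
Token 7: backref(off=6, len=9) (overlapping!). Copied 'VVVVAPVVV' from pos 3. Output: "VZVVVVVAPVVVVAPVVV"
Token 8: literal('K'). Output: "VZVVVVVAPVVVVAPVVVK"
Token 9: backref(off=2, len=1). Copied 'V' from pos 17. Output: "VZVVVVVAPVVVVAPVVVKV"
Token 10: literal('E'). Output: "VZVVVVVAPVVVVAPVVVKVE"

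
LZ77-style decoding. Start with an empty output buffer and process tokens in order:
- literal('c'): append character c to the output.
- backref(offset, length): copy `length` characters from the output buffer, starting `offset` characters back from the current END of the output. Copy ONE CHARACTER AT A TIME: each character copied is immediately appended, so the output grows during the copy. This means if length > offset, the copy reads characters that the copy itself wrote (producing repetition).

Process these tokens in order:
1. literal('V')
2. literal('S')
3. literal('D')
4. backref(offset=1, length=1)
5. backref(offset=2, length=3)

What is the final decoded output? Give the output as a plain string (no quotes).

Answer: VSDDDDD

Derivation:
Token 1: literal('V'). Output: "V"
Token 2: literal('S'). Output: "VS"
Token 3: literal('D'). Output: "VSD"
Token 4: backref(off=1, len=1). Copied 'D' from pos 2. Output: "VSDD"
Token 5: backref(off=2, len=3) (overlapping!). Copied 'DDD' from pos 2. Output: "VSDDDDD"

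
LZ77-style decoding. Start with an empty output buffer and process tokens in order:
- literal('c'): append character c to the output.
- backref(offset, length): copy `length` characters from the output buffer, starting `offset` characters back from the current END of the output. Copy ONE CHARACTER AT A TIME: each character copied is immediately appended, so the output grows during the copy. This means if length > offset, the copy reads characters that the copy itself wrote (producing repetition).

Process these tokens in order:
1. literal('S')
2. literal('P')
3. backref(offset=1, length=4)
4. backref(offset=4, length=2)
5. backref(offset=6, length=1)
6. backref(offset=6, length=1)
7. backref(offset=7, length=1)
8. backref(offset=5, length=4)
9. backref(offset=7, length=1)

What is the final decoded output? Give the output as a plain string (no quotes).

Token 1: literal('S'). Output: "S"
Token 2: literal('P'). Output: "SP"
Token 3: backref(off=1, len=4) (overlapping!). Copied 'PPPP' from pos 1. Output: "SPPPPP"
Token 4: backref(off=4, len=2). Copied 'PP' from pos 2. Output: "SPPPPPPP"
Token 5: backref(off=6, len=1). Copied 'P' from pos 2. Output: "SPPPPPPPP"
Token 6: backref(off=6, len=1). Copied 'P' from pos 3. Output: "SPPPPPPPPP"
Token 7: backref(off=7, len=1). Copied 'P' from pos 3. Output: "SPPPPPPPPPP"
Token 8: backref(off=5, len=4). Copied 'PPPP' from pos 6. Output: "SPPPPPPPPPPPPPP"
Token 9: backref(off=7, len=1). Copied 'P' from pos 8. Output: "SPPPPPPPPPPPPPPP"

Answer: SPPPPPPPPPPPPPPP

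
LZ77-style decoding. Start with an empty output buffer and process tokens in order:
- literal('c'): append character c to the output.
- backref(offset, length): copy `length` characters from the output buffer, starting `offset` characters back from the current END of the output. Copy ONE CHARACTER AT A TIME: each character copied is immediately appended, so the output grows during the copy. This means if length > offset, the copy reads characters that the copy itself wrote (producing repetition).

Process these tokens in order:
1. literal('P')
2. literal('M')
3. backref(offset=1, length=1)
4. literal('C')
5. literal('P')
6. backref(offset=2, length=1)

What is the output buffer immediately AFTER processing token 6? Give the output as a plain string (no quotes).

Token 1: literal('P'). Output: "P"
Token 2: literal('M'). Output: "PM"
Token 3: backref(off=1, len=1). Copied 'M' from pos 1. Output: "PMM"
Token 4: literal('C'). Output: "PMMC"
Token 5: literal('P'). Output: "PMMCP"
Token 6: backref(off=2, len=1). Copied 'C' from pos 3. Output: "PMMCPC"

Answer: PMMCPC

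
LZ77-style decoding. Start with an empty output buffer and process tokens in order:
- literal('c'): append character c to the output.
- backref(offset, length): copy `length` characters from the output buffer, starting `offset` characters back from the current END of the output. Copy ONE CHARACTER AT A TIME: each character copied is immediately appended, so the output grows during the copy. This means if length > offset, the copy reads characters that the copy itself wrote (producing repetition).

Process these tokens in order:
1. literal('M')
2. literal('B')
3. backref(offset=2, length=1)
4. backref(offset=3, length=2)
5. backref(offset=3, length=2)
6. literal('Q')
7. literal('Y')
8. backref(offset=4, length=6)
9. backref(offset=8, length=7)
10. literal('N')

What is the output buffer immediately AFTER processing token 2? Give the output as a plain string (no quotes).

Answer: MB

Derivation:
Token 1: literal('M'). Output: "M"
Token 2: literal('B'). Output: "MB"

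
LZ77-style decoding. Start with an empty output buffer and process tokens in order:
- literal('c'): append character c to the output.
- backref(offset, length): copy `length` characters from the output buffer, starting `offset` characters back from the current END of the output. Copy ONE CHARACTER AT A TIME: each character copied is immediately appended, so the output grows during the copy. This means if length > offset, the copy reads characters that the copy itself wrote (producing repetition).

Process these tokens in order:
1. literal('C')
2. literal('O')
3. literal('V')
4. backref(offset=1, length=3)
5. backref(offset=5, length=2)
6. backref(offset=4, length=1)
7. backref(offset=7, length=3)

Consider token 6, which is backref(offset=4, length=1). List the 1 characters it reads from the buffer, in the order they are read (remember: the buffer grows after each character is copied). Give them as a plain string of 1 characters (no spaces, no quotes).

Token 1: literal('C'). Output: "C"
Token 2: literal('O'). Output: "CO"
Token 3: literal('V'). Output: "COV"
Token 4: backref(off=1, len=3) (overlapping!). Copied 'VVV' from pos 2. Output: "COVVVV"
Token 5: backref(off=5, len=2). Copied 'OV' from pos 1. Output: "COVVVVOV"
Token 6: backref(off=4, len=1). Buffer before: "COVVVVOV" (len 8)
  byte 1: read out[4]='V', append. Buffer now: "COVVVVOVV"

Answer: V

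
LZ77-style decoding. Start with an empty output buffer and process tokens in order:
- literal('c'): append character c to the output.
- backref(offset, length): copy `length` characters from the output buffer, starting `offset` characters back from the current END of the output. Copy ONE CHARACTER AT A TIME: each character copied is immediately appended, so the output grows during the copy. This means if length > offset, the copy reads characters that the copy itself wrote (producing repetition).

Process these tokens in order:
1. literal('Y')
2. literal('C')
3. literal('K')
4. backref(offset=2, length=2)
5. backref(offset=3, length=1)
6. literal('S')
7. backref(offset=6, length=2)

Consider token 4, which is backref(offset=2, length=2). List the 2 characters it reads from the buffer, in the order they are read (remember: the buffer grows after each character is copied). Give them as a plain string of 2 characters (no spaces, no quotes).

Answer: CK

Derivation:
Token 1: literal('Y'). Output: "Y"
Token 2: literal('C'). Output: "YC"
Token 3: literal('K'). Output: "YCK"
Token 4: backref(off=2, len=2). Buffer before: "YCK" (len 3)
  byte 1: read out[1]='C', append. Buffer now: "YCKC"
  byte 2: read out[2]='K', append. Buffer now: "YCKCK"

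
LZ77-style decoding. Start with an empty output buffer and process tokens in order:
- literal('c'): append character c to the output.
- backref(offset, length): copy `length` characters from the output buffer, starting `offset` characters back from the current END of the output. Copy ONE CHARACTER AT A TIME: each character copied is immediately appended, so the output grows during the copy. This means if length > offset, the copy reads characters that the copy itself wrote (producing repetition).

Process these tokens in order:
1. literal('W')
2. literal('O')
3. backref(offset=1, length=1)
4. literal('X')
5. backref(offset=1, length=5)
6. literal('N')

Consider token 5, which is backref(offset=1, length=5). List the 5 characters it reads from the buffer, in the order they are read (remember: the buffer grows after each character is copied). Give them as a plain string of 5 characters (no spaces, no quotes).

Answer: XXXXX

Derivation:
Token 1: literal('W'). Output: "W"
Token 2: literal('O'). Output: "WO"
Token 3: backref(off=1, len=1). Copied 'O' from pos 1. Output: "WOO"
Token 4: literal('X'). Output: "WOOX"
Token 5: backref(off=1, len=5). Buffer before: "WOOX" (len 4)
  byte 1: read out[3]='X', append. Buffer now: "WOOXX"
  byte 2: read out[4]='X', append. Buffer now: "WOOXXX"
  byte 3: read out[5]='X', append. Buffer now: "WOOXXXX"
  byte 4: read out[6]='X', append. Buffer now: "WOOXXXXX"
  byte 5: read out[7]='X', append. Buffer now: "WOOXXXXXX"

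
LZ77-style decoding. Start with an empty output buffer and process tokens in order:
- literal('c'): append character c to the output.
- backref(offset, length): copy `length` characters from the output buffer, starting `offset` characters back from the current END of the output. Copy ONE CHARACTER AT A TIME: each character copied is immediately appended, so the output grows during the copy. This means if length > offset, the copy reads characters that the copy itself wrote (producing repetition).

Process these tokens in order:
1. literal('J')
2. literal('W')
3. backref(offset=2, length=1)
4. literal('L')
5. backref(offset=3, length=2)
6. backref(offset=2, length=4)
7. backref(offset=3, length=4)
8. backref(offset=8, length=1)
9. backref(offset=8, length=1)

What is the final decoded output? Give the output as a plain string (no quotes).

Answer: JWJLWJWJWJJWJJWJ

Derivation:
Token 1: literal('J'). Output: "J"
Token 2: literal('W'). Output: "JW"
Token 3: backref(off=2, len=1). Copied 'J' from pos 0. Output: "JWJ"
Token 4: literal('L'). Output: "JWJL"
Token 5: backref(off=3, len=2). Copied 'WJ' from pos 1. Output: "JWJLWJ"
Token 6: backref(off=2, len=4) (overlapping!). Copied 'WJWJ' from pos 4. Output: "JWJLWJWJWJ"
Token 7: backref(off=3, len=4) (overlapping!). Copied 'JWJJ' from pos 7. Output: "JWJLWJWJWJJWJJ"
Token 8: backref(off=8, len=1). Copied 'W' from pos 6. Output: "JWJLWJWJWJJWJJW"
Token 9: backref(off=8, len=1). Copied 'J' from pos 7. Output: "JWJLWJWJWJJWJJWJ"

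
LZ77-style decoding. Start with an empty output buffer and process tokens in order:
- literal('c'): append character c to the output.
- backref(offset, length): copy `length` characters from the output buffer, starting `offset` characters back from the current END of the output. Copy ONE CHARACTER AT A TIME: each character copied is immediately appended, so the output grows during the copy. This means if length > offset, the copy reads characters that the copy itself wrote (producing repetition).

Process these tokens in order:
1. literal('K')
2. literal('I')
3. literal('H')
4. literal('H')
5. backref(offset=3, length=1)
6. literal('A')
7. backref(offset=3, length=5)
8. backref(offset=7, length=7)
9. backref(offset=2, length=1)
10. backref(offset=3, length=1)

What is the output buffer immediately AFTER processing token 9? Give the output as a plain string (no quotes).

Token 1: literal('K'). Output: "K"
Token 2: literal('I'). Output: "KI"
Token 3: literal('H'). Output: "KIH"
Token 4: literal('H'). Output: "KIHH"
Token 5: backref(off=3, len=1). Copied 'I' from pos 1. Output: "KIHHI"
Token 6: literal('A'). Output: "KIHHIA"
Token 7: backref(off=3, len=5) (overlapping!). Copied 'HIAHI' from pos 3. Output: "KIHHIAHIAHI"
Token 8: backref(off=7, len=7). Copied 'IAHIAHI' from pos 4. Output: "KIHHIAHIAHIIAHIAHI"
Token 9: backref(off=2, len=1). Copied 'H' from pos 16. Output: "KIHHIAHIAHIIAHIAHIH"

Answer: KIHHIAHIAHIIAHIAHIH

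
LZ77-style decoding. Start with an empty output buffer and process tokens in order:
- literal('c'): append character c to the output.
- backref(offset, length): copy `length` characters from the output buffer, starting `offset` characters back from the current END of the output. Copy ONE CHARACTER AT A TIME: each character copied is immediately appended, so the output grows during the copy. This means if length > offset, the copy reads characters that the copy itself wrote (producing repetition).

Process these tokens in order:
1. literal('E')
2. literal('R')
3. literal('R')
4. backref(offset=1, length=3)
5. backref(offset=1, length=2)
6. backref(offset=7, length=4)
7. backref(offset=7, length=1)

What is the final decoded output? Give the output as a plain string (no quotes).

Answer: ERRRRRRRRRRRR

Derivation:
Token 1: literal('E'). Output: "E"
Token 2: literal('R'). Output: "ER"
Token 3: literal('R'). Output: "ERR"
Token 4: backref(off=1, len=3) (overlapping!). Copied 'RRR' from pos 2. Output: "ERRRRR"
Token 5: backref(off=1, len=2) (overlapping!). Copied 'RR' from pos 5. Output: "ERRRRRRR"
Token 6: backref(off=7, len=4). Copied 'RRRR' from pos 1. Output: "ERRRRRRRRRRR"
Token 7: backref(off=7, len=1). Copied 'R' from pos 5. Output: "ERRRRRRRRRRRR"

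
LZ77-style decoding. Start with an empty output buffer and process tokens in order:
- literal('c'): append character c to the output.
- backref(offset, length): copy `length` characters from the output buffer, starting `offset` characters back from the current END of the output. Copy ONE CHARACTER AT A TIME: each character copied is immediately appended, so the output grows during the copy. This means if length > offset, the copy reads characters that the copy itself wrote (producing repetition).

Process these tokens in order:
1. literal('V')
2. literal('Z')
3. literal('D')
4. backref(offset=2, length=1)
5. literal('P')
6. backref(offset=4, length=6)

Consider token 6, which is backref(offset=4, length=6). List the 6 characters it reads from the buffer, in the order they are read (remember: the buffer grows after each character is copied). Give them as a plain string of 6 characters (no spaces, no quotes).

Token 1: literal('V'). Output: "V"
Token 2: literal('Z'). Output: "VZ"
Token 3: literal('D'). Output: "VZD"
Token 4: backref(off=2, len=1). Copied 'Z' from pos 1. Output: "VZDZ"
Token 5: literal('P'). Output: "VZDZP"
Token 6: backref(off=4, len=6). Buffer before: "VZDZP" (len 5)
  byte 1: read out[1]='Z', append. Buffer now: "VZDZPZ"
  byte 2: read out[2]='D', append. Buffer now: "VZDZPZD"
  byte 3: read out[3]='Z', append. Buffer now: "VZDZPZDZ"
  byte 4: read out[4]='P', append. Buffer now: "VZDZPZDZP"
  byte 5: read out[5]='Z', append. Buffer now: "VZDZPZDZPZ"
  byte 6: read out[6]='D', append. Buffer now: "VZDZPZDZPZD"

Answer: ZDZPZD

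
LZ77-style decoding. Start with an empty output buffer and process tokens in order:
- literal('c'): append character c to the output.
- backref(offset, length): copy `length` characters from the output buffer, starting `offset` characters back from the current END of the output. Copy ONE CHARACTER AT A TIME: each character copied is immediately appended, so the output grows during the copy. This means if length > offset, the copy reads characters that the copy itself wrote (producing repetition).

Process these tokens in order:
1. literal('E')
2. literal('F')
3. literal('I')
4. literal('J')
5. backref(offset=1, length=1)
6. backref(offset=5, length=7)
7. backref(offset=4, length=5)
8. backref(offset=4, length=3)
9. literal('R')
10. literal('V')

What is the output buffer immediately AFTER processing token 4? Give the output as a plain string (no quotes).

Answer: EFIJ

Derivation:
Token 1: literal('E'). Output: "E"
Token 2: literal('F'). Output: "EF"
Token 3: literal('I'). Output: "EFI"
Token 4: literal('J'). Output: "EFIJ"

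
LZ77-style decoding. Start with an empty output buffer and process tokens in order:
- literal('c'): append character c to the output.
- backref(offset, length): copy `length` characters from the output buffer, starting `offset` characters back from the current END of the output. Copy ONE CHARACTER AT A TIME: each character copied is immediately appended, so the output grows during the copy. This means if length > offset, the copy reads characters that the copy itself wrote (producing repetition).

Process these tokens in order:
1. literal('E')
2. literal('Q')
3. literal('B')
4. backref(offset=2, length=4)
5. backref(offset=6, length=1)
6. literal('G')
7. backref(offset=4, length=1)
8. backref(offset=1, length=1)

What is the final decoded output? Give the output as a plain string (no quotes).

Answer: EQBQBQBQGQQ

Derivation:
Token 1: literal('E'). Output: "E"
Token 2: literal('Q'). Output: "EQ"
Token 3: literal('B'). Output: "EQB"
Token 4: backref(off=2, len=4) (overlapping!). Copied 'QBQB' from pos 1. Output: "EQBQBQB"
Token 5: backref(off=6, len=1). Copied 'Q' from pos 1. Output: "EQBQBQBQ"
Token 6: literal('G'). Output: "EQBQBQBQG"
Token 7: backref(off=4, len=1). Copied 'Q' from pos 5. Output: "EQBQBQBQGQ"
Token 8: backref(off=1, len=1). Copied 'Q' from pos 9. Output: "EQBQBQBQGQQ"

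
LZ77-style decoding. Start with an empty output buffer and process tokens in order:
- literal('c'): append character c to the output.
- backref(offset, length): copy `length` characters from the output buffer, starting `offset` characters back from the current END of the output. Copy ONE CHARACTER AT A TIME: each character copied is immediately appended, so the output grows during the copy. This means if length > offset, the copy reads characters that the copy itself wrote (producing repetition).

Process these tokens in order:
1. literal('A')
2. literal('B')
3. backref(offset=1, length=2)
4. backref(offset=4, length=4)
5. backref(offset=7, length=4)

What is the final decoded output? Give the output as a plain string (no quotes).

Token 1: literal('A'). Output: "A"
Token 2: literal('B'). Output: "AB"
Token 3: backref(off=1, len=2) (overlapping!). Copied 'BB' from pos 1. Output: "ABBB"
Token 4: backref(off=4, len=4). Copied 'ABBB' from pos 0. Output: "ABBBABBB"
Token 5: backref(off=7, len=4). Copied 'BBBA' from pos 1. Output: "ABBBABBBBBBA"

Answer: ABBBABBBBBBA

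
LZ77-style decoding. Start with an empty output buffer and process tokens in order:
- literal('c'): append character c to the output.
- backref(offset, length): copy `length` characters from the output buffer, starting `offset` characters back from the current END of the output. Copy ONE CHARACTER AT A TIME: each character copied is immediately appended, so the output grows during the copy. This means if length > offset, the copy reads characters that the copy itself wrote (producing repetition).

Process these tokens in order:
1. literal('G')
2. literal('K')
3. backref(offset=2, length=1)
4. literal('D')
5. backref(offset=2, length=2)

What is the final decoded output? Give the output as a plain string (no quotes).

Token 1: literal('G'). Output: "G"
Token 2: literal('K'). Output: "GK"
Token 3: backref(off=2, len=1). Copied 'G' from pos 0. Output: "GKG"
Token 4: literal('D'). Output: "GKGD"
Token 5: backref(off=2, len=2). Copied 'GD' from pos 2. Output: "GKGDGD"

Answer: GKGDGD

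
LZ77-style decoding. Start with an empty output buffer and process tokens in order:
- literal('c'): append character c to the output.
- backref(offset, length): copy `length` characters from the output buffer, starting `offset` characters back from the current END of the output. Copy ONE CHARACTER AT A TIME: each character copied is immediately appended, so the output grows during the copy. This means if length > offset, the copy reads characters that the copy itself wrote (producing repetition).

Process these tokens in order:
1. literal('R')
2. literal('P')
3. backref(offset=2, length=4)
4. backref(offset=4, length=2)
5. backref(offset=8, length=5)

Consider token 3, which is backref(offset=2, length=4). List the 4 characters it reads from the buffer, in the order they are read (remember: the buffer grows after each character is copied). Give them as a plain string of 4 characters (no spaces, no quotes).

Token 1: literal('R'). Output: "R"
Token 2: literal('P'). Output: "RP"
Token 3: backref(off=2, len=4). Buffer before: "RP" (len 2)
  byte 1: read out[0]='R', append. Buffer now: "RPR"
  byte 2: read out[1]='P', append. Buffer now: "RPRP"
  byte 3: read out[2]='R', append. Buffer now: "RPRPR"
  byte 4: read out[3]='P', append. Buffer now: "RPRPRP"

Answer: RPRP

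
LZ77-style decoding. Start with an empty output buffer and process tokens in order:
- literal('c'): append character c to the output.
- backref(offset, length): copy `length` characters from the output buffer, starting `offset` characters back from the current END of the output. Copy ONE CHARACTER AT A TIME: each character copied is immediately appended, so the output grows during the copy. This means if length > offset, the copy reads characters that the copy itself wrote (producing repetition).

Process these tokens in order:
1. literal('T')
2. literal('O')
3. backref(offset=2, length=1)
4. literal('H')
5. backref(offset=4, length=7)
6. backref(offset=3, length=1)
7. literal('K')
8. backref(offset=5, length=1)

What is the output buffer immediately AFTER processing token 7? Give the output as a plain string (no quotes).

Answer: TOTHTOTHTOTTK

Derivation:
Token 1: literal('T'). Output: "T"
Token 2: literal('O'). Output: "TO"
Token 3: backref(off=2, len=1). Copied 'T' from pos 0. Output: "TOT"
Token 4: literal('H'). Output: "TOTH"
Token 5: backref(off=4, len=7) (overlapping!). Copied 'TOTHTOT' from pos 0. Output: "TOTHTOTHTOT"
Token 6: backref(off=3, len=1). Copied 'T' from pos 8. Output: "TOTHTOTHTOTT"
Token 7: literal('K'). Output: "TOTHTOTHTOTTK"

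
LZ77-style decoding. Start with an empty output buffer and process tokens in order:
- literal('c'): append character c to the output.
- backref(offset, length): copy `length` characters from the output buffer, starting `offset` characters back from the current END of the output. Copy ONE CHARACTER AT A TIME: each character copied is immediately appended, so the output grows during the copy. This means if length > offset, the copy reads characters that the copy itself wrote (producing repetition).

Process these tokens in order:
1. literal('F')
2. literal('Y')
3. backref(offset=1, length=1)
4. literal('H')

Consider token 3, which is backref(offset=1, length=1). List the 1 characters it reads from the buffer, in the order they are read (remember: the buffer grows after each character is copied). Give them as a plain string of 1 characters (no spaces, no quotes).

Answer: Y

Derivation:
Token 1: literal('F'). Output: "F"
Token 2: literal('Y'). Output: "FY"
Token 3: backref(off=1, len=1). Buffer before: "FY" (len 2)
  byte 1: read out[1]='Y', append. Buffer now: "FYY"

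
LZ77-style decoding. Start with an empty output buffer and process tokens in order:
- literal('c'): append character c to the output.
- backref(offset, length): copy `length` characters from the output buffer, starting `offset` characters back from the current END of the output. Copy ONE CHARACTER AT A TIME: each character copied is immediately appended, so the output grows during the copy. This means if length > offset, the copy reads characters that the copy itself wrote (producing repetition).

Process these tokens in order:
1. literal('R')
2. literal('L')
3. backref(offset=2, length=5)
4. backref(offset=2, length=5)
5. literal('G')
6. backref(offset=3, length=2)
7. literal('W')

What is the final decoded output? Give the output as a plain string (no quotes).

Token 1: literal('R'). Output: "R"
Token 2: literal('L'). Output: "RL"
Token 3: backref(off=2, len=5) (overlapping!). Copied 'RLRLR' from pos 0. Output: "RLRLRLR"
Token 4: backref(off=2, len=5) (overlapping!). Copied 'LRLRL' from pos 5. Output: "RLRLRLRLRLRL"
Token 5: literal('G'). Output: "RLRLRLRLRLRLG"
Token 6: backref(off=3, len=2). Copied 'RL' from pos 10. Output: "RLRLRLRLRLRLGRL"
Token 7: literal('W'). Output: "RLRLRLRLRLRLGRLW"

Answer: RLRLRLRLRLRLGRLW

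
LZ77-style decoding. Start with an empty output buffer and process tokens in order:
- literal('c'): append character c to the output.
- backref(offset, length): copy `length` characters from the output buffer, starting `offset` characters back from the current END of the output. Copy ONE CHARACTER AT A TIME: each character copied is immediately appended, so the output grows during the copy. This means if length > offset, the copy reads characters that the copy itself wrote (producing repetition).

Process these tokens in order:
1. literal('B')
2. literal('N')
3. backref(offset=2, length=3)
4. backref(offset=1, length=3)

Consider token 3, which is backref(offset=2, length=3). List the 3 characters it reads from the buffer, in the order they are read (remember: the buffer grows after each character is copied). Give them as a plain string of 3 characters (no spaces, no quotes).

Token 1: literal('B'). Output: "B"
Token 2: literal('N'). Output: "BN"
Token 3: backref(off=2, len=3). Buffer before: "BN" (len 2)
  byte 1: read out[0]='B', append. Buffer now: "BNB"
  byte 2: read out[1]='N', append. Buffer now: "BNBN"
  byte 3: read out[2]='B', append. Buffer now: "BNBNB"

Answer: BNB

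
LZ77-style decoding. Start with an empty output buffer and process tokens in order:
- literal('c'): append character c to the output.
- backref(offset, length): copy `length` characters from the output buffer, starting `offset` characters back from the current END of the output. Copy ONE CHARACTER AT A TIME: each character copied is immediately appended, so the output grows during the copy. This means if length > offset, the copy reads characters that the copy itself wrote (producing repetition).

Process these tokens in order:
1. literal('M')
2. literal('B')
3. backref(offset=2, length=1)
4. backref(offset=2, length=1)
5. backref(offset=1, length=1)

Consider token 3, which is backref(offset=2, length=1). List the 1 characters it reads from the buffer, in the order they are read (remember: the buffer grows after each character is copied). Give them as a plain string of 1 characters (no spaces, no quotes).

Answer: M

Derivation:
Token 1: literal('M'). Output: "M"
Token 2: literal('B'). Output: "MB"
Token 3: backref(off=2, len=1). Buffer before: "MB" (len 2)
  byte 1: read out[0]='M', append. Buffer now: "MBM"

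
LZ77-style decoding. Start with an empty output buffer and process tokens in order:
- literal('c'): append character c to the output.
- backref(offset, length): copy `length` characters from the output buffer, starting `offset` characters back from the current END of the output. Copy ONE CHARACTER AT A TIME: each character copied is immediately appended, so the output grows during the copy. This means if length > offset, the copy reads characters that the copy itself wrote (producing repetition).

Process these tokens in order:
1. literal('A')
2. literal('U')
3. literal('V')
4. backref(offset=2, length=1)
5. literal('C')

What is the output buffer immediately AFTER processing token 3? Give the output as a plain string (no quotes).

Token 1: literal('A'). Output: "A"
Token 2: literal('U'). Output: "AU"
Token 3: literal('V'). Output: "AUV"

Answer: AUV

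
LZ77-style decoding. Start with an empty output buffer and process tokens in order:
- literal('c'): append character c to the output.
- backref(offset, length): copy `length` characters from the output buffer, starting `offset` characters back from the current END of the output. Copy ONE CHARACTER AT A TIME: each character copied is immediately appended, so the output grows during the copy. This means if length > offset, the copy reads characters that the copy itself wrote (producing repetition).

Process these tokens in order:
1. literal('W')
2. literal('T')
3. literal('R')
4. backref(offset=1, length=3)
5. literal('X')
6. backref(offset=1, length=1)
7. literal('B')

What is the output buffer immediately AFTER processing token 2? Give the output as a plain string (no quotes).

Token 1: literal('W'). Output: "W"
Token 2: literal('T'). Output: "WT"

Answer: WT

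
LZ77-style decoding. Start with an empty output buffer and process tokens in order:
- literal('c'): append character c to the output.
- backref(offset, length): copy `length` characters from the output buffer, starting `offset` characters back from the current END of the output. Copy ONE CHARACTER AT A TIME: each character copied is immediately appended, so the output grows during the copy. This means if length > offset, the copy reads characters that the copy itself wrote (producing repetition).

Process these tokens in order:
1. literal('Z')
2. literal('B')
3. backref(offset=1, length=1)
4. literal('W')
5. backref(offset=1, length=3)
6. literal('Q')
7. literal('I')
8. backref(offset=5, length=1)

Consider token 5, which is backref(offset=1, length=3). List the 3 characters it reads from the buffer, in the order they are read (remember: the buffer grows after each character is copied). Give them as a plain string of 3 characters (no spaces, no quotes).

Token 1: literal('Z'). Output: "Z"
Token 2: literal('B'). Output: "ZB"
Token 3: backref(off=1, len=1). Copied 'B' from pos 1. Output: "ZBB"
Token 4: literal('W'). Output: "ZBBW"
Token 5: backref(off=1, len=3). Buffer before: "ZBBW" (len 4)
  byte 1: read out[3]='W', append. Buffer now: "ZBBWW"
  byte 2: read out[4]='W', append. Buffer now: "ZBBWWW"
  byte 3: read out[5]='W', append. Buffer now: "ZBBWWWW"

Answer: WWW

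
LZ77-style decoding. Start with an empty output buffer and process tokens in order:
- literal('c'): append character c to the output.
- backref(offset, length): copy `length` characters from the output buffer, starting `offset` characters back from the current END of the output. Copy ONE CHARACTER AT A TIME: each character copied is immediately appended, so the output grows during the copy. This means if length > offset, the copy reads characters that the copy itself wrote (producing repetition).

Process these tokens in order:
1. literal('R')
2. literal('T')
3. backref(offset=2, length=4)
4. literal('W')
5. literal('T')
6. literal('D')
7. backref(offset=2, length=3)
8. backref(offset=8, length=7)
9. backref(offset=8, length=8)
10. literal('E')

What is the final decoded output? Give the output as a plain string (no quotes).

Answer: RTRTRTWTDTDTRTWTDTDTRTWTDTDE

Derivation:
Token 1: literal('R'). Output: "R"
Token 2: literal('T'). Output: "RT"
Token 3: backref(off=2, len=4) (overlapping!). Copied 'RTRT' from pos 0. Output: "RTRTRT"
Token 4: literal('W'). Output: "RTRTRTW"
Token 5: literal('T'). Output: "RTRTRTWT"
Token 6: literal('D'). Output: "RTRTRTWTD"
Token 7: backref(off=2, len=3) (overlapping!). Copied 'TDT' from pos 7. Output: "RTRTRTWTDTDT"
Token 8: backref(off=8, len=7). Copied 'RTWTDTD' from pos 4. Output: "RTRTRTWTDTDTRTWTDTD"
Token 9: backref(off=8, len=8). Copied 'TRTWTDTD' from pos 11. Output: "RTRTRTWTDTDTRTWTDTDTRTWTDTD"
Token 10: literal('E'). Output: "RTRTRTWTDTDTRTWTDTDTRTWTDTDE"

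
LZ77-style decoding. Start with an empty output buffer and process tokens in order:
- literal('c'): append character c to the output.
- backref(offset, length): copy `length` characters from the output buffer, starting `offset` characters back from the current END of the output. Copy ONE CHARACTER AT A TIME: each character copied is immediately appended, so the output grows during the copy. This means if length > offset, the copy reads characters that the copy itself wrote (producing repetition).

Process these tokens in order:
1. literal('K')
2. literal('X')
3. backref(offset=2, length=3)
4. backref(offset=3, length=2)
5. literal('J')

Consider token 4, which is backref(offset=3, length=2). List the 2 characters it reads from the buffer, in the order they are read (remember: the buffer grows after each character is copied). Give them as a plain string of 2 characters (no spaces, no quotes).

Token 1: literal('K'). Output: "K"
Token 2: literal('X'). Output: "KX"
Token 3: backref(off=2, len=3) (overlapping!). Copied 'KXK' from pos 0. Output: "KXKXK"
Token 4: backref(off=3, len=2). Buffer before: "KXKXK" (len 5)
  byte 1: read out[2]='K', append. Buffer now: "KXKXKK"
  byte 2: read out[3]='X', append. Buffer now: "KXKXKKX"

Answer: KX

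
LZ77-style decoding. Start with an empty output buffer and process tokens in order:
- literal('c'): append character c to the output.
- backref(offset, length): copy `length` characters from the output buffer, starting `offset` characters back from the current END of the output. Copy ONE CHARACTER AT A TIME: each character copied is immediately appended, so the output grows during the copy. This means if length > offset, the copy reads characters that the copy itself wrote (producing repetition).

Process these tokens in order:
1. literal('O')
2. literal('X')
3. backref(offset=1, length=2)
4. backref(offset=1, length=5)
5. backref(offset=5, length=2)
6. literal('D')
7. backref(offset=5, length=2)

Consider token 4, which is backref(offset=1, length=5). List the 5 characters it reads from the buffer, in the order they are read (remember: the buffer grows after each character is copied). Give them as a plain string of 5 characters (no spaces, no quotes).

Answer: XXXXX

Derivation:
Token 1: literal('O'). Output: "O"
Token 2: literal('X'). Output: "OX"
Token 3: backref(off=1, len=2) (overlapping!). Copied 'XX' from pos 1. Output: "OXXX"
Token 4: backref(off=1, len=5). Buffer before: "OXXX" (len 4)
  byte 1: read out[3]='X', append. Buffer now: "OXXXX"
  byte 2: read out[4]='X', append. Buffer now: "OXXXXX"
  byte 3: read out[5]='X', append. Buffer now: "OXXXXXX"
  byte 4: read out[6]='X', append. Buffer now: "OXXXXXXX"
  byte 5: read out[7]='X', append. Buffer now: "OXXXXXXXX"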